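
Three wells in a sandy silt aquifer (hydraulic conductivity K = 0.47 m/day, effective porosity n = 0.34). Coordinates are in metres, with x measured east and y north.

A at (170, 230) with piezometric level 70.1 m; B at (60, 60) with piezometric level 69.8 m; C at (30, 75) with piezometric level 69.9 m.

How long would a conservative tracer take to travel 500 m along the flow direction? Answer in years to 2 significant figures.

280 years

With h = a·x + b·y + c and A as origin, the differences give:
  (-110)·a + (-170)·b = -0.3
  (-140)·a + (-155)·b = -0.2
Eliminate b (×(-155) and ×(-170), subtract): -6750·a = 12.50 → a = ∂h/∂x = -0.001852
Back-substitute: b = ∂h/∂y = +0.002963.
|∇h| = √(-0.001852² + 0.002963²) = 0.003494
Seepage velocity v = K·i/n = 0.47 × 0.003494 / 0.34 = 0.00483 m/day.
t = 500 / 0.00483 = 1.035e+05 days = 283 years.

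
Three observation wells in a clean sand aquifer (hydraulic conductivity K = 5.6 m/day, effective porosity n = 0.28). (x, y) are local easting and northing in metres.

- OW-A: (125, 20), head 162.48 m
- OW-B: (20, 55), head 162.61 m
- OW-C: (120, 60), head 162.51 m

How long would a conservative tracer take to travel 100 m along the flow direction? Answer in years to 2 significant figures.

11 years

With h = a·x + b·y + c and OW-A as origin, the differences give:
  (-105)·a + 35·b = +0.13
  (-5)·a + 40·b = +0.03
Eliminate b (×40 and ×35, subtract): -4025·a = 4.150 → a = ∂h/∂x = -0.001031
Back-substitute: b = ∂h/∂y = +0.0006211.
|∇h| = √(-0.001031² + 0.0006211²) = 0.001204
Seepage velocity v = K·i/n = 5.6 × 0.001204 / 0.28 = 0.02408 m/day.
t = 100 / 0.02408 = 4153 days = 11.4 years.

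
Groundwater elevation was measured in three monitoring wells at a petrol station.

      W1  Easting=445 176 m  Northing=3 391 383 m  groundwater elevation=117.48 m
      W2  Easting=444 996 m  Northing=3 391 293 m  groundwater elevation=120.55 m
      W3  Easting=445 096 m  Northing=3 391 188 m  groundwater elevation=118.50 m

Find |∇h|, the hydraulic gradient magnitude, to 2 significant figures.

With h = a·x + b·y + c and W1 as origin, the differences give:
  (-180)·a + (-90)·b = +3.07
  (-80)·a + (-195)·b = +1.02
Eliminate b (×(-195) and ×(-90), subtract): 27900·a = -506.850 → a = ∂h/∂x = -0.01817
Back-substitute: b = ∂h/∂y = +0.002222.
|∇h| = √(-0.01817² + 0.002222²) = 0.01831

0.018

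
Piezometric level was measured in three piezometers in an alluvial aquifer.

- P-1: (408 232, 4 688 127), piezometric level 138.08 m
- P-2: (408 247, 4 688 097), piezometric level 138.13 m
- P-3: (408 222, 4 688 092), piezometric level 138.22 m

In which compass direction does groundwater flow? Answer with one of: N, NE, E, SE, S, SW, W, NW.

NE

With h = a·x + b·y + c and P-1 as origin, the differences give:
  15·a + (-30)·b = +0.05
  (-10)·a + (-35)·b = +0.14
Eliminate b (×(-35) and ×(-30), subtract): -825·a = 2.450 → a = ∂h/∂x = -0.002970
Back-substitute: b = ∂h/∂y = -0.003152.
Flow = −∇h = (+0.002970 east, +0.003152 north), which points northeast.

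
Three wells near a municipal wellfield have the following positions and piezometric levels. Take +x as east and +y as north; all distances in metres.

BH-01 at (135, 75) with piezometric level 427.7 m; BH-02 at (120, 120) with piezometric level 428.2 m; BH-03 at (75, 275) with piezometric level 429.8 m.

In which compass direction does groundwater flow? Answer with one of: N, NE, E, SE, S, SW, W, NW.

E

With h = a·x + b·y + c and BH-01 as origin, the differences give:
  (-15)·a + 45·b = +0.5
  (-60)·a + 200·b = +2.1
Eliminate b (×200 and ×45, subtract): -300·a = 5.50 → a = ∂h/∂x = -0.01833
Back-substitute: b = ∂h/∂y = +0.005000.
Flow = −∇h = (+0.01833 east, -0.005000 north), which points east.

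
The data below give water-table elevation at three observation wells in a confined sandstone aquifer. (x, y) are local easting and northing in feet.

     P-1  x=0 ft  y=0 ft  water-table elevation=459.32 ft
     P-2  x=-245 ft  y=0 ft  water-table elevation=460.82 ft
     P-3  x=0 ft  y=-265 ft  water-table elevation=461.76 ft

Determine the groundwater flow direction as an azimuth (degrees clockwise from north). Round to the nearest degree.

∂h/∂x = (460.82 − 459.32) / (-245 − 0) = -0.006122
∂h/∂y = (461.76 − 459.32) / (-265 − 0) = -0.009208
Flow direction (−∇h) has components (+0.006122 E, +0.009208 N).
Azimuth = atan2(E, N) = atan2(+0.006122, +0.009208) = 33.6° ≈ 034°.

034°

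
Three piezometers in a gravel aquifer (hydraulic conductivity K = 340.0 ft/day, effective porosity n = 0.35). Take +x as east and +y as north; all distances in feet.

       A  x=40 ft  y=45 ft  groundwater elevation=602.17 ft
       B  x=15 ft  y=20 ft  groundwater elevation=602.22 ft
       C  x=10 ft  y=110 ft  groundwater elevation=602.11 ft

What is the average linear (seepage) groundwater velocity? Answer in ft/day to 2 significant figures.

Taking A as reference: B−A = (-25, -25, +0.05); C−A = (-30, 65, -0.06).
Solve a·Δx + b·Δy = Δh: det = (-25)·65 − (-30)·(-25) = -2375.
∂h/∂x = [(+0.05)·65 − (-0.06)·(-25)] / -2375 = -0.0007368
∂h/∂y = [(-25)·(-0.06) − (-30)·(+0.05)] / -2375 = -0.001263
|∇h| = √(-0.0007368² + -0.001263²) = 0.001462
Seepage velocity v = K·i/n = 340.0 × 0.001462 / 0.35 = 1.42 ft/day.

1.4 ft/day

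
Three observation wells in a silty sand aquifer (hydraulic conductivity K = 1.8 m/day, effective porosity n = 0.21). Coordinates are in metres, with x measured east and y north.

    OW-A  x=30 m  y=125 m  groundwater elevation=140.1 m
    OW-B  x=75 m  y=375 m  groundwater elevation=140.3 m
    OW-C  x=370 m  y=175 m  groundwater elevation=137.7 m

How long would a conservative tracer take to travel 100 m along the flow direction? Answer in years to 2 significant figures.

Three-point gradient (reference OW-A): Δ to OW-B = (45, 250, +0.2), Δ to OW-C = (340, 50, -2.4).
∂h/∂x = -0.007372, ∂h/∂y = +0.002127 (det = -82750).
|∇h| = √(-0.007372² + 0.002127²) = 0.007673
Seepage velocity v = K·i/n = 1.8 × 0.007673 / 0.21 = 0.06577 m/day.
t = 100 / 0.06577 = 1520 days = 4.16 years.

4.2 years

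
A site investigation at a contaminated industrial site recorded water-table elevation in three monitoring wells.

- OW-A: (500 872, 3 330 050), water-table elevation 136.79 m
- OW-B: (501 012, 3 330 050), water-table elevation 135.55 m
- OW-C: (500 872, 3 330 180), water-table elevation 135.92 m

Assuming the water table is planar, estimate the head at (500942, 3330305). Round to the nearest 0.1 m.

134.5 m

∂h/∂x = (135.55 − 136.79) / (501012 − 500872) = -0.008857
∂h/∂y = (135.92 − 136.79) / (3330180 − 3330050) = -0.006692
h(500942, 3330305) = 136.79 + (-0.008857)·(70) + (-0.006692)·(255) = 136.79 -0.620 -1.707 = 134.463 m.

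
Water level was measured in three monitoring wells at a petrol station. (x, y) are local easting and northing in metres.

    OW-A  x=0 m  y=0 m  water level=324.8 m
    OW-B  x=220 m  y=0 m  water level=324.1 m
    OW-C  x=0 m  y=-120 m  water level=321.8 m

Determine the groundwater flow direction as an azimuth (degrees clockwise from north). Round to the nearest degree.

∂h/∂x = (324.1 − 324.8) / (220 − 0) = -0.003182
∂h/∂y = (321.8 − 324.8) / (-120 − 0) = +0.02500
Flow direction (−∇h) has components (+0.003182 E, -0.02500 N).
Azimuth = atan2(E, N) = atan2(+0.003182, -0.02500) = 172.7° ≈ 173°.

173°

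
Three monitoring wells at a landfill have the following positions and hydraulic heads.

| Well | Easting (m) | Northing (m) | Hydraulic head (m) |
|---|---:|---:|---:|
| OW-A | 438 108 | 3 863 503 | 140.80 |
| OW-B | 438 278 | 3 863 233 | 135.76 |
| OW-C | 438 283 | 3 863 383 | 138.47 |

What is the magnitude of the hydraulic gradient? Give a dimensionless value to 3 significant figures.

With h = a·x + b·y + c and OW-A as origin, the differences give:
  170·a + (-270)·b = -5.04
  175·a + (-120)·b = -2.33
Eliminate b (×(-120) and ×(-270), subtract): 26850·a = -24.300 → a = ∂h/∂x = -0.0009050
Back-substitute: b = ∂h/∂y = +0.01810.
|∇h| = √(-0.0009050² + 0.01810²) = 0.01812

0.0181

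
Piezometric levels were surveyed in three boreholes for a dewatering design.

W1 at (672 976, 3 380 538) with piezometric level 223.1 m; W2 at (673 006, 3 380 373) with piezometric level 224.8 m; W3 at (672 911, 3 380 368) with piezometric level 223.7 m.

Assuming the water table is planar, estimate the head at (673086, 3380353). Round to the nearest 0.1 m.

Differences from W1: to W2 (Δx, Δy, Δh) = (30, -165, +1.7); to W3 = (-65, -170, +0.6).
Determinant of the coordinate differences = 30·(-170) − (-65)·(-165) = -15825.
∂h/∂x = [(+1.7)·(-170) − (+0.6)·(-165)] / -15825 = +0.01201
∂h/∂y = [30·(+0.6) − (-65)·(+1.7)] / -15825 = -0.008120
h(673086, 3380353) = 223.1 + (+0.01201)·(110) + (-0.008120)·(-185) = 223.1 +1.321 +1.502 = 225.923 m.

225.9 m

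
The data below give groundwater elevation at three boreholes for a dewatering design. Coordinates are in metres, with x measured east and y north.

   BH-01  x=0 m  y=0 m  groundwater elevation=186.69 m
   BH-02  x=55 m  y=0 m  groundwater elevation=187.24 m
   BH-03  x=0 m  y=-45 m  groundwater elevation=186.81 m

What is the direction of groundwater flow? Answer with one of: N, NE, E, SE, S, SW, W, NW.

W

∂h/∂x = (187.24 − 186.69) / (55 − 0) = +0.01000
∂h/∂y = (186.81 − 186.69) / (-45 − 0) = -0.002667
Flow = −∇h = (-0.01000 east, +0.002667 north), which points west.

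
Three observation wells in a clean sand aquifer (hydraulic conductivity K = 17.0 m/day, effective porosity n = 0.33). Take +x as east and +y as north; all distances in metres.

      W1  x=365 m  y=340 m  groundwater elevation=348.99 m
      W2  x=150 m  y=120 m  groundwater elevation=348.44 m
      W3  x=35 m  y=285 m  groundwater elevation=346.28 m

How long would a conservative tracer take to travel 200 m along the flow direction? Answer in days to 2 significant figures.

Taking W1 as reference: W2−W1 = (-215, -220, -0.55); W3−W1 = (-330, -55, -2.71).
Determinant of the coordinate differences = (-215)·(-55) − (-330)·(-220) = -60775.
∂h/∂x = [(-0.55)·(-55) − (-2.71)·(-220)] / -60775 = +0.009312
∂h/∂y = [(-215)·(-2.71) − (-330)·(-0.55)] / -60775 = -0.006601
|∇h| = √(0.009312² + -0.006601²) = 0.01141
Seepage velocity v = K·i/n = 17.0 × 0.01141 / 0.33 = 0.5878 m/day.
t = 200 / 0.5878 = 340.3 days.

340 days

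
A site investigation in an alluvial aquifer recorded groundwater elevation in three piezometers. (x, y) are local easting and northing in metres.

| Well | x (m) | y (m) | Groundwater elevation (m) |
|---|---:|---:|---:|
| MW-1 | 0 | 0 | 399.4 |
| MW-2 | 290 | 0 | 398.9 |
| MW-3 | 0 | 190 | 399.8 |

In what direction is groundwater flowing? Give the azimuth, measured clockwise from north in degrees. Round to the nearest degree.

141°

∂h/∂x = (398.9 − 399.4) / (290 − 0) = -0.001724
∂h/∂y = (399.8 − 399.4) / (190 − 0) = +0.002105
Flow direction (−∇h) has components (+0.001724 E, -0.002105 N).
Azimuth = atan2(E, N) = atan2(+0.001724, -0.002105) = 140.7° ≈ 141°.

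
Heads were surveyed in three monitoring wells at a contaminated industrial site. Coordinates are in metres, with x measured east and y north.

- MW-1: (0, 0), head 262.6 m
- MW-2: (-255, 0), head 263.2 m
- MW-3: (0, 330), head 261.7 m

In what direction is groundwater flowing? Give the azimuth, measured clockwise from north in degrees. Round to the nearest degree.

∂h/∂x = (263.2 − 262.6) / (-255 − 0) = -0.002353
∂h/∂y = (261.7 − 262.6) / (330 − 0) = -0.002727
Flow direction (−∇h) has components (+0.002353 E, +0.002727 N).
Azimuth = atan2(E, N) = atan2(+0.002353, +0.002727) = 40.8° ≈ 041°.

041°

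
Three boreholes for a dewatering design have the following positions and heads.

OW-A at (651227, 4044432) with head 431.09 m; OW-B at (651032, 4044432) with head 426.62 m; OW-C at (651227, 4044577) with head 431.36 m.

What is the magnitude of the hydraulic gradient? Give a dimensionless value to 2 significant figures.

∂h/∂x = (426.62 − 431.09) / (651032 − 651227) = +0.02292
∂h/∂y = (431.36 − 431.09) / (4044577 − 4044432) = +0.001862
|∇h| = √(0.02292² + 0.001862²) = 0.023

0.023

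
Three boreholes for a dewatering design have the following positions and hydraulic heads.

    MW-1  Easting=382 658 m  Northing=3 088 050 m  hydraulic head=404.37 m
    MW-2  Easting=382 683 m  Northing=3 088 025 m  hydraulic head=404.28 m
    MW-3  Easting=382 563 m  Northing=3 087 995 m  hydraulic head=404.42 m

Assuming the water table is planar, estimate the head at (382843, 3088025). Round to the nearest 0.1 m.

Taking MW-1 as reference: MW-2−MW-1 = (25, -25, -0.09); MW-3−MW-1 = (-95, -55, +0.05).
Determinant of the coordinate differences = 25·(-55) − (-95)·(-25) = -3750.
∂h/∂x = [(-0.09)·(-55) − (+0.05)·(-25)] / -3750 = -0.001653
∂h/∂y = [25·(+0.05) − (-95)·(-0.09)] / -3750 = +0.001947
h(382843, 3088025) = 404.37 + (-0.001653)·(185) + (+0.001947)·(-25) = 404.37 -0.306 -0.049 = 404.015 m.

404.0 m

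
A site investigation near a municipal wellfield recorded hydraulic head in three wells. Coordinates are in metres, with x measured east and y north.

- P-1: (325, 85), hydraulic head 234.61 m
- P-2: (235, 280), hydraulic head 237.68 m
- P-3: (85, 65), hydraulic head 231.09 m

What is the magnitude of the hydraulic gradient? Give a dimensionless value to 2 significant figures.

0.025

Differences from P-1: to P-2 (Δx, Δy, Δh) = (-90, 195, +3.07); to P-3 = (-240, -20, -3.52).
Determinant of the coordinate differences = (-90)·(-20) − (-240)·195 = 48600.
∂h/∂x = [(+3.07)·(-20) − (-3.52)·195] / 48600 = +0.01286
∂h/∂y = [(-90)·(-3.52) − (-240)·(+3.07)] / 48600 = +0.02168
|∇h| = √(0.01286² + 0.02168²) = 0.02521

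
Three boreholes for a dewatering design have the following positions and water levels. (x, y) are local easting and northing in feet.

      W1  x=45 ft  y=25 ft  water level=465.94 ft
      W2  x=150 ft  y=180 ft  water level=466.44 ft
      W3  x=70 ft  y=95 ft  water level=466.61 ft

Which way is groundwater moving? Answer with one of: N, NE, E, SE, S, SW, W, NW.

With h = a·x + b·y + c and W1 as origin, the differences give:
  105·a + 155·b = +0.50
  25·a + 70·b = +0.67
Eliminate b (×70 and ×155, subtract): 3475·a = -68.850 → a = ∂h/∂x = -0.01981
Back-substitute: b = ∂h/∂y = +0.01665.
Flow = −∇h = (+0.01981 east, -0.01665 north), which points southeast.

SE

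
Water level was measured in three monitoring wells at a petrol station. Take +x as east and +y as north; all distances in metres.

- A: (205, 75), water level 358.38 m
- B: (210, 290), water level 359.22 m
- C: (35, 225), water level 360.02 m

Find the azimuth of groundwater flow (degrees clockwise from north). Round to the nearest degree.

124°

Taking A as reference: B−A = (5, 215, +0.84); C−A = (-170, 150, +1.64).
Solve a·Δx + b·Δy = Δh: det = 5·150 − (-170)·215 = 37300.
∂h/∂x = [(+0.84)·150 − (+1.64)·215] / 37300 = -0.006075
∂h/∂y = [5·(+1.64) − (-170)·(+0.84)] / 37300 = +0.004048
Flow direction (−∇h) has components (+0.006075 E, -0.004048 N).
Azimuth = atan2(E, N) = atan2(+0.006075, -0.004048) = 123.7° ≈ 124°.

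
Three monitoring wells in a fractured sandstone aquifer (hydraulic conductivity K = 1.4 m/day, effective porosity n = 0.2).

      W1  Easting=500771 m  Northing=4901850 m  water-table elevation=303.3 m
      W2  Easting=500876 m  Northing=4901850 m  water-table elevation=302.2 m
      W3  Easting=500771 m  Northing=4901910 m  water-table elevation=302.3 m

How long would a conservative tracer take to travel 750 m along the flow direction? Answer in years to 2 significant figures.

∂h/∂x = (302.2 − 303.3) / (500876 − 500771) = -0.01048
∂h/∂y = (302.3 − 303.3) / (4901910 − 4901850) = -0.01667
|∇h| = √(-0.01048² + -0.01667²) = 0.01969
Seepage velocity v = K·i/n = 1.4 × 0.01969 / 0.2 = 0.1378 m/day.
t = 750 / 0.1378 = 5443 days = 14.9 years.

15 years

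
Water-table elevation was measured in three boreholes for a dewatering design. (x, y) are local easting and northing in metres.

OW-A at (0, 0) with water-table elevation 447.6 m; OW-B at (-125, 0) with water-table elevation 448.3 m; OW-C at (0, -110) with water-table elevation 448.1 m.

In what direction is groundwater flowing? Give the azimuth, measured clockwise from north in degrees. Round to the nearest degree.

051°

∂h/∂x = (448.3 − 447.6) / (-125 − 0) = -0.005600
∂h/∂y = (448.1 − 447.6) / (-110 − 0) = -0.004545
Flow direction (−∇h) has components (+0.005600 E, +0.004545 N).
Azimuth = atan2(E, N) = atan2(+0.005600, +0.004545) = 50.9° ≈ 051°.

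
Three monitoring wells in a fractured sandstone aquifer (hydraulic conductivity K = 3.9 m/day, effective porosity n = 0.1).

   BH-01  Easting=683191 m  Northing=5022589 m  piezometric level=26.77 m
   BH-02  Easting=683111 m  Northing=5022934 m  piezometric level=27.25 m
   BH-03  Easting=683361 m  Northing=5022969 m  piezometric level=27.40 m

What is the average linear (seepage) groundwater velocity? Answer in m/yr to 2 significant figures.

With h = a·x + b·y + c and BH-01 as origin, the differences give:
  (-80)·a + 345·b = +0.48
  170·a + 380·b = +0.63
Eliminate b (×380 and ×345, subtract): -89050·a = -34.950 → a = ∂h/∂x = +0.0003925
Back-substitute: b = ∂h/∂y = +0.001482.
|∇h| = √(0.0003925² + 0.001482²) = 0.001533
Seepage velocity v = K·i/n = 3.9 × 0.001533 / 0.1 = 0.05979 m/day = 21.84 m/yr.

22 m/yr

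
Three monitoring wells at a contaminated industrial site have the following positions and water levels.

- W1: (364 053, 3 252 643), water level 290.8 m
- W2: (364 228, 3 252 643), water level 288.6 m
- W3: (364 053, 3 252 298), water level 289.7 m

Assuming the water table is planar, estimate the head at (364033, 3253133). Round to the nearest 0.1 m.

292.6 m

∂h/∂x = (288.6 − 290.8) / (364228 − 364053) = -0.01257
∂h/∂y = (289.7 − 290.8) / (3252298 − 3252643) = +0.003188
h(364033, 3253133) = 290.8 + (-0.01257)·(-20) + (+0.003188)·(490) = 290.8 +0.251 +1.562 = 292.614 m.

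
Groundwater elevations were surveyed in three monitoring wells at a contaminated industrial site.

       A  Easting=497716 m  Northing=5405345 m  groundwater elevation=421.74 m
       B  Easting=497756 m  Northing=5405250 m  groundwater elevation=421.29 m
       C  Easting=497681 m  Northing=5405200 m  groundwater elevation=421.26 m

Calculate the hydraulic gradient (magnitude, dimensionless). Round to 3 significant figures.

Taking A as reference: B−A = (40, -95, -0.45); C−A = (-35, -145, -0.48).
Determinant of the coordinate differences = 40·(-145) − (-35)·(-95) = -9125.
∂h/∂x = [(-0.45)·(-145) − (-0.48)·(-95)] / -9125 = -0.002153
∂h/∂y = [40·(-0.48) − (-35)·(-0.45)] / -9125 = +0.003830
|∇h| = √(-0.002153² + 0.003830²) = 0.004394

0.00439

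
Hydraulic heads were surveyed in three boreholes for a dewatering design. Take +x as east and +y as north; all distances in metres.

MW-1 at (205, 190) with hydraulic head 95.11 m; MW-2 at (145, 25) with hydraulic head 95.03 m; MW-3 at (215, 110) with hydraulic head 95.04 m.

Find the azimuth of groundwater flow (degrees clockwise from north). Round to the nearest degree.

134°

Three-point gradient (reference MW-1): Δ to MW-2 = (-60, -165, -0.08), Δ to MW-3 = (10, -80, -0.07).
∂h/∂x = -0.0007984, ∂h/∂y = +0.0007752 (det = 6450).
Flow direction (−∇h) has components (+0.0007984 E, -0.0007752 N).
Azimuth = atan2(E, N) = atan2(+0.0007984, -0.0007752) = 134.2° ≈ 134°.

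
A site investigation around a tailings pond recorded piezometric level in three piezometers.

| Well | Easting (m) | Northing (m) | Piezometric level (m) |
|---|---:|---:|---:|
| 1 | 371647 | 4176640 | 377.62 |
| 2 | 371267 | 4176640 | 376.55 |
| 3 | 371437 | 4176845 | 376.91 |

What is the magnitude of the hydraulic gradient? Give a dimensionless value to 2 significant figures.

Differences from 1: to 2 (Δx, Δy, Δh) = (-380, 0, -1.07); to 3 = (-210, 205, -0.71).
Solve a·Δx + b·Δy = Δh: det = (-380)·205 − (-210)·0 = -77900.
∂h/∂x = [(-1.07)·205 − (-0.71)·0] / -77900 = +0.002816
∂h/∂y = [(-380)·(-0.71) − (-210)·(-1.07)] / -77900 = -0.0005789
|∇h| = √(0.002816² + -0.0005789²) = 0.002875

0.0029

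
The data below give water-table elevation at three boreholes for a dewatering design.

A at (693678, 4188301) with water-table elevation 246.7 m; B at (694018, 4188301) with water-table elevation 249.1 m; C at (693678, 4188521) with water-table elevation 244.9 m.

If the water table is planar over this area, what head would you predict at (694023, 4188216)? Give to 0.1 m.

∂h/∂x = (249.1 − 246.7) / (694018 − 693678) = +0.007059
∂h/∂y = (244.9 − 246.7) / (4188521 − 4188301) = -0.008182
h(694023, 4188216) = 246.7 + (+0.007059)·(345) + (-0.008182)·(-85) = 246.7 +2.435 +0.695 = 249.831 m.

249.8 m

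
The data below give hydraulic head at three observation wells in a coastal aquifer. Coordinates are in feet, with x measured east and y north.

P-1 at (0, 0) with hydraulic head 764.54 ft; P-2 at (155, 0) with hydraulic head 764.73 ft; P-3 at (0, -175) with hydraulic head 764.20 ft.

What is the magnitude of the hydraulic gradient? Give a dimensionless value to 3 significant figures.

0.00230

∂h/∂x = (764.73 − 764.54) / (155 − 0) = +0.001226
∂h/∂y = (764.20 − 764.54) / (-175 − 0) = +0.001943
|∇h| = √(0.001226² + 0.001943²) = 0.002297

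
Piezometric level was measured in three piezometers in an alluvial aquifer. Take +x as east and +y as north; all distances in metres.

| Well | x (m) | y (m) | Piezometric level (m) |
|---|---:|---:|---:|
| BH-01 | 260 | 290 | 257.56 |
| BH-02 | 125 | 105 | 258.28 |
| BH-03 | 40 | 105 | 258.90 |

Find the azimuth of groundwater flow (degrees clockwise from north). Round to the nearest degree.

Three-point gradient (reference BH-01): Δ to BH-02 = (-135, -185, +0.72), Δ to BH-03 = (-220, -185, +1.34).
∂h/∂x = -0.007294, ∂h/∂y = +0.001431 (det = -15725).
Flow direction (−∇h) has components (+0.007294 E, -0.001431 N).
Azimuth = atan2(E, N) = atan2(+0.007294, -0.001431) = 101.1° ≈ 101°.

101°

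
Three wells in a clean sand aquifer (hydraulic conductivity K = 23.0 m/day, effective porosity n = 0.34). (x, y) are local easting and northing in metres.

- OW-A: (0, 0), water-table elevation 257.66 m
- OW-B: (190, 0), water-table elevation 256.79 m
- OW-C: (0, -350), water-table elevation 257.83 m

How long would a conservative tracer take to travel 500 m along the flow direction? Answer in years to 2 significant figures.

4.4 years

∂h/∂x = (256.79 − 257.66) / (190 − 0) = -0.004579
∂h/∂y = (257.83 − 257.66) / (-350 − 0) = -0.0004857
|∇h| = √(-0.004579² + -0.0004857²) = 0.004605
Seepage velocity v = K·i/n = 23.0 × 0.004605 / 0.34 = 0.3115 m/day.
t = 500 / 0.3115 = 1605 days = 4.39 years.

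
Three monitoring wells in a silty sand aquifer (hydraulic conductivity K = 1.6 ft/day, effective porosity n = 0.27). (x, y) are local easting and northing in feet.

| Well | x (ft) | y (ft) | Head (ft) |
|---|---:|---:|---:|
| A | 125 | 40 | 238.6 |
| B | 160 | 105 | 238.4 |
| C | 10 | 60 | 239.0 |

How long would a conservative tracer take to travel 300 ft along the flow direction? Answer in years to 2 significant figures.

With h = a·x + b·y + c and A as origin, the differences give:
  35·a + 65·b = -0.2
  (-115)·a + 20·b = +0.4
Eliminate b (×20 and ×65, subtract): 8175·a = -30.00 → a = ∂h/∂x = -0.003670
Back-substitute: b = ∂h/∂y = -0.001101.
|∇h| = √(-0.003670² + -0.001101²) = 0.003832
Seepage velocity v = K·i/n = 1.6 × 0.003832 / 0.27 = 0.02271 ft/day.
t = 300 / 0.02271 = 1.321e+04 days = 36.2 years.

36 years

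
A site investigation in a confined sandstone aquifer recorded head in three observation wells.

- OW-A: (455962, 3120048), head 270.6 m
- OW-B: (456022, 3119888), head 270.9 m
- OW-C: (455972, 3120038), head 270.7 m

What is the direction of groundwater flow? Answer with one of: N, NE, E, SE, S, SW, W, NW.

W

Taking OW-A as reference: OW-B−OW-A = (60, -160, +0.3); OW-C−OW-A = (10, -10, +0.1).
Solve a·Δx + b·Δy = Δh: det = 60·(-10) − 10·(-160) = 1000.
∂h/∂x = [(+0.3)·(-10) − (+0.1)·(-160)] / 1000 = +0.01300
∂h/∂y = [60·(+0.1) − 10·(+0.3)] / 1000 = +0.003000
Flow = −∇h = (-0.01300 east, -0.003000 north), which points west.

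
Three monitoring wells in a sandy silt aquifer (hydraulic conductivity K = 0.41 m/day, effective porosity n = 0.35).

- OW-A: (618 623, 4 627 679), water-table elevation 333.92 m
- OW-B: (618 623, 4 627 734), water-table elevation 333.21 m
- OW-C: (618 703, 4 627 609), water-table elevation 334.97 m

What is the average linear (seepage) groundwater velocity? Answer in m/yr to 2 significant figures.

Three-point gradient (reference OW-A): Δ to OW-B = (0, 55, -0.71), Δ to OW-C = (80, -70, +1.05).
∂h/∂x = +0.001830, ∂h/∂y = -0.01291 (det = -4400).
|∇h| = √(0.001830² + -0.01291²) = 0.01304
Seepage velocity v = K·i/n = 0.41 × 0.01304 / 0.35 = 0.01528 m/day = 5.581 m/yr.

5.6 m/yr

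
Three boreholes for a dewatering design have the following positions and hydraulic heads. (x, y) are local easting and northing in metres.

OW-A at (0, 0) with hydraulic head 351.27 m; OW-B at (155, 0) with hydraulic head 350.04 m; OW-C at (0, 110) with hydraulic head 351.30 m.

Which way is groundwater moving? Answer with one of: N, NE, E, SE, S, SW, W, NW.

E

∂h/∂x = (350.04 − 351.27) / (155 − 0) = -0.007935
∂h/∂y = (351.30 − 351.27) / (110 − 0) = +0.0002727
Flow = −∇h = (+0.007935 east, -0.0002727 north), which points east.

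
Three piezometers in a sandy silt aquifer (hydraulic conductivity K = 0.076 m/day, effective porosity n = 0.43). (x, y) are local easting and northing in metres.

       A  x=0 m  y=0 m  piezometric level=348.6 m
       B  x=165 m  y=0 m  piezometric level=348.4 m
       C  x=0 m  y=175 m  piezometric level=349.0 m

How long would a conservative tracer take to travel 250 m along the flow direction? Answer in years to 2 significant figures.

1500 years

∂h/∂x = (348.4 − 348.6) / (165 − 0) = -0.001212
∂h/∂y = (349.0 − 348.6) / (175 − 0) = +0.002286
|∇h| = √(-0.001212² + 0.002286²) = 0.002587
Seepage velocity v = K·i/n = 0.076 × 0.002587 / 0.43 = 0.0004572 m/day.
t = 250 / 0.0004572 = 5.468e+05 days = 1.5e+03 years.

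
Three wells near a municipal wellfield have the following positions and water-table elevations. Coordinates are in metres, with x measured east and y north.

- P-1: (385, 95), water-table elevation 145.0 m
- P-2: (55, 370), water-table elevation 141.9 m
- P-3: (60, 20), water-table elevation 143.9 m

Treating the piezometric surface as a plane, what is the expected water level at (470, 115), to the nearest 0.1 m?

Three-point gradient (reference P-1): Δ to P-2 = (-330, 275, -3.1), Δ to P-3 = (-325, -75, -1.1).
∂h/∂x = +0.004688, ∂h/∂y = -0.005647 (det = 114125).
h(470, 115) = 145.0 + (+0.004688)·(85) + (-0.005647)·(20) = 145.0 +0.398 -0.113 = 145.286 m.

145.3 m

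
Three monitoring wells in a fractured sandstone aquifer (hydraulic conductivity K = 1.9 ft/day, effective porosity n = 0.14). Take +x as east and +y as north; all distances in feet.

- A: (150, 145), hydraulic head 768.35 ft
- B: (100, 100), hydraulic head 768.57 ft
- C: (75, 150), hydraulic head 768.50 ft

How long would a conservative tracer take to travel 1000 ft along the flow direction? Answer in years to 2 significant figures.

Taking A as reference: B−A = (-50, -45, +0.22); C−A = (-75, 5, +0.15).
Solve a·Δx + b·Δy = Δh: det = (-50)·5 − (-75)·(-45) = -3625.
∂h/∂x = [(+0.22)·5 − (+0.15)·(-45)] / -3625 = -0.002166
∂h/∂y = [(-50)·(+0.15) − (-75)·(+0.22)] / -3625 = -0.002483
|∇h| = √(-0.002166² + -0.002483²) = 0.003295
Seepage velocity v = K·i/n = 1.9 × 0.003295 / 0.14 = 0.04472 ft/day.
t = 1000 / 0.04472 = 2.236e+04 days = 61.2 years.

61 years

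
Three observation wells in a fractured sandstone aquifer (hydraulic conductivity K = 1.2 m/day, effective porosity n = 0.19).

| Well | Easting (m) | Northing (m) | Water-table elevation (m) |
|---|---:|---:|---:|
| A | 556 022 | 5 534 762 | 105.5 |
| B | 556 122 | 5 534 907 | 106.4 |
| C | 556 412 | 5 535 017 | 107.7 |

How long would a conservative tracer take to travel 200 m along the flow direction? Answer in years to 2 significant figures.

Differences from A: to B (Δx, Δy, Δh) = (100, 145, +0.9); to C = (390, 255, +2.2).
Solve a·Δx + b·Δy = Δh: det = 100·255 − 390·145 = -31050.
∂h/∂x = [(+0.9)·255 − (+2.2)·145] / -31050 = +0.002882
∂h/∂y = [100·(+2.2) − 390·(+0.9)] / -31050 = +0.004219
|∇h| = √(0.002882² + 0.004219²) = 0.005109
Seepage velocity v = K·i/n = 1.2 × 0.005109 / 0.19 = 0.03227 m/day.
t = 200 / 0.03227 = 6198 days = 17 years.

17 years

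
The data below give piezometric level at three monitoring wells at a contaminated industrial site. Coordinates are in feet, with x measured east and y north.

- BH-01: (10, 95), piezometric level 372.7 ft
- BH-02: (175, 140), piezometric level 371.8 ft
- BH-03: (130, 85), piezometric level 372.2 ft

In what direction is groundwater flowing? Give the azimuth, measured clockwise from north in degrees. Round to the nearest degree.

Differences from BH-01: to BH-02 (Δx, Δy, Δh) = (165, 45, -0.9); to BH-03 = (120, -10, -0.5).
Solve a·Δx + b·Δy = Δh: det = 165·(-10) − 120·45 = -7050.
∂h/∂x = [(-0.9)·(-10) − (-0.5)·45] / -7050 = -0.004468
∂h/∂y = [165·(-0.5) − 120·(-0.9)] / -7050 = -0.003617
Flow direction (−∇h) has components (+0.004468 E, +0.003617 N).
Azimuth = atan2(E, N) = atan2(+0.004468, +0.003617) = 51.0° ≈ 051°.

051°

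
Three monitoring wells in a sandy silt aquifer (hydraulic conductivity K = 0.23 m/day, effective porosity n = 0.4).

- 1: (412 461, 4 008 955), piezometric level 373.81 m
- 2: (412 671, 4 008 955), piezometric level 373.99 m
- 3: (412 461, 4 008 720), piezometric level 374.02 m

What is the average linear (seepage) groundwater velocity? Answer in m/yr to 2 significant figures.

0.26 m/yr

∂h/∂x = (373.99 − 373.81) / (412671 − 412461) = +0.0008571
∂h/∂y = (374.02 − 373.81) / (4008720 − 4008955) = -0.0008936
|∇h| = √(0.0008571² + -0.0008936²) = 0.001238
Seepage velocity v = K·i/n = 0.23 × 0.001238 / 0.4 = 0.0007118 m/day = 0.26 m/yr.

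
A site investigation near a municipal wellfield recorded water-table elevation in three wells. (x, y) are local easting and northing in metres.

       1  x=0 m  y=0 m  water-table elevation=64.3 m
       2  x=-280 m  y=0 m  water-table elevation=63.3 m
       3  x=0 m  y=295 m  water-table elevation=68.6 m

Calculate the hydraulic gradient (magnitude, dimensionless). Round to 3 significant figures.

0.0150

∂h/∂x = (63.3 − 64.3) / (-280 − 0) = +0.003571
∂h/∂y = (68.6 − 64.3) / (295 − 0) = +0.01458
|∇h| = √(0.003571² + 0.01458²) = 0.01501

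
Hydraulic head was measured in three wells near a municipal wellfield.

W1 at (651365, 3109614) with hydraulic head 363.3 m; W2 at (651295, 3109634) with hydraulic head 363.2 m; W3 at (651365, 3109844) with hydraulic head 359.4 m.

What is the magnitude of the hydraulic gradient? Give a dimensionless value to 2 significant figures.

Differences from W1: to W2 (Δx, Δy, Δh) = (-70, 20, -0.1); to W3 = (0, 230, -3.9).
Determinant of the coordinate differences = (-70)·230 − 0·20 = -16100.
∂h/∂x = [(-0.1)·230 − (-3.9)·20] / -16100 = -0.003416
∂h/∂y = [(-70)·(-3.9) − 0·(-0.1)] / -16100 = -0.01696
|∇h| = √(-0.003416² + -0.01696²) = 0.0173

0.017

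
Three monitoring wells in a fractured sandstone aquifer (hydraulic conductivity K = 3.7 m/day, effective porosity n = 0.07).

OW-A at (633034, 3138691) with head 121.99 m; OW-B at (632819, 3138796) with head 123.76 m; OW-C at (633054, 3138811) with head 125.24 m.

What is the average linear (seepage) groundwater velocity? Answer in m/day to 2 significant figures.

Taking OW-A as reference: OW-B−OW-A = (-215, 105, +1.77); OW-C−OW-A = (20, 120, +3.25).
Determinant of the coordinate differences = (-215)·120 − 20·105 = -27900.
∂h/∂x = [(+1.77)·120 − (+3.25)·105] / -27900 = +0.004618
∂h/∂y = [(-215)·(+3.25) − 20·(+1.77)] / -27900 = +0.02631
|∇h| = √(0.004618² + 0.02631²) = 0.02671
Seepage velocity v = K·i/n = 3.7 × 0.02671 / 0.07 = 1.412 m/day.

1.4 m/day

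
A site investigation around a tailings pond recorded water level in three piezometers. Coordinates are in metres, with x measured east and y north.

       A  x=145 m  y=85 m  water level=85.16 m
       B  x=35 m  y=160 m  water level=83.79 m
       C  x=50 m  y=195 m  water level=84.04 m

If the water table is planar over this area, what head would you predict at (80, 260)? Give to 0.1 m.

84.5 m

With h = a·x + b·y + c and A as origin, the differences give:
  (-110)·a + 75·b = -1.37
  (-95)·a + 110·b = -1.12
Eliminate b (×110 and ×75, subtract): -4975·a = -66.700 → a = ∂h/∂x = +0.01341
Back-substitute: b = ∂h/∂y = +0.001397.
h(80, 260) = 85.16 + (+0.01341)·(-65) + (+0.001397)·(175) = 85.16 -0.871 +0.244 = 84.533 m.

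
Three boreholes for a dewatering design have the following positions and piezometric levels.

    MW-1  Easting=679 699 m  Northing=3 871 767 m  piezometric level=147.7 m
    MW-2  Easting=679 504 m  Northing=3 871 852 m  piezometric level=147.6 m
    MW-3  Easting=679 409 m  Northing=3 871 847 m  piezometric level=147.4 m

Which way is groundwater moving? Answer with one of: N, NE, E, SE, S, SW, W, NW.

Differences from MW-1: to MW-2 (Δx, Δy, Δh) = (-195, 85, -0.1); to MW-3 = (-290, 80, -0.3).
Determinant of the coordinate differences = (-195)·80 − (-290)·85 = 9050.
∂h/∂x = [(-0.1)·80 − (-0.3)·85] / 9050 = +0.001934
∂h/∂y = [(-195)·(-0.3) − (-290)·(-0.1)] / 9050 = +0.003260
Flow = −∇h = (-0.001934 east, -0.003260 north), which points southwest.

SW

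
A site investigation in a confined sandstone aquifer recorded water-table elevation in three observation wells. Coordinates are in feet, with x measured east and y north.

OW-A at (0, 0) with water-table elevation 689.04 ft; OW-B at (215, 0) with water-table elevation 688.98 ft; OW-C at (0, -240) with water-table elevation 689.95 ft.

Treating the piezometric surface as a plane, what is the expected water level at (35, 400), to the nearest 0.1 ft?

∂h/∂x = (688.98 − 689.04) / (215 − 0) = -0.0002791
∂h/∂y = (689.95 − 689.04) / (-240 − 0) = -0.003792
h(35, 400) = 689.04 + (-0.0002791)·(35) + (-0.003792)·(400) = 689.04 -0.010 -1.517 = 687.514 ft.

687.5 ft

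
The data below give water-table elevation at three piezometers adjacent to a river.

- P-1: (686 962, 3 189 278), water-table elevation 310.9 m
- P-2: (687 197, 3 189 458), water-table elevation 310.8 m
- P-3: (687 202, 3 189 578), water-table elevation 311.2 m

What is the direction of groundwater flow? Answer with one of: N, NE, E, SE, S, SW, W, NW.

With h = a·x + b·y + c and P-1 as origin, the differences give:
  235·a + 180·b = -0.1
  240·a + 300·b = +0.3
Eliminate b (×300 and ×180, subtract): 27300·a = -84.00 → a = ∂h/∂x = -0.003077
Back-substitute: b = ∂h/∂y = +0.003462.
Flow = −∇h = (+0.003077 east, -0.003462 north), which points southeast.

SE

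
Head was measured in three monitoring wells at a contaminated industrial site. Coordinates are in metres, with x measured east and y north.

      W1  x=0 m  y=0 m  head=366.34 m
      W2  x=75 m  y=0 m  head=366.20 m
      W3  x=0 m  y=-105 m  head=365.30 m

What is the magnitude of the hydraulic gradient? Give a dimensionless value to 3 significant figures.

0.0101

∂h/∂x = (366.20 − 366.34) / (75 − 0) = -0.001867
∂h/∂y = (365.30 − 366.34) / (-105 − 0) = +0.009905
|∇h| = √(-0.001867² + 0.009905²) = 0.01008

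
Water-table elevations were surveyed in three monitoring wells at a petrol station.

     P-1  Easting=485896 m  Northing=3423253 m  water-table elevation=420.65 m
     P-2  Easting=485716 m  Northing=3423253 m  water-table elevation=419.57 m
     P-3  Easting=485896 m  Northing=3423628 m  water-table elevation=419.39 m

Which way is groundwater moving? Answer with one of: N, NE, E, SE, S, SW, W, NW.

NW

∂h/∂x = (419.57 − 420.65) / (485716 − 485896) = +0.006000
∂h/∂y = (419.39 − 420.65) / (3423628 − 3423253) = -0.003360
Flow = −∇h = (-0.006000 east, +0.003360 north), which points northwest.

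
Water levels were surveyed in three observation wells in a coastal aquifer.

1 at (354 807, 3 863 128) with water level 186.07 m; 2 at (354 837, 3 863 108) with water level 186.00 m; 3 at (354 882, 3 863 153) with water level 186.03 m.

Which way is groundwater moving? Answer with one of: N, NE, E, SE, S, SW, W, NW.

Differences from 1: to 2 (Δx, Δy, Δh) = (30, -20, -0.07); to 3 = (75, 25, -0.04).
Determinant of the coordinate differences = 30·25 − 75·(-20) = 2250.
∂h/∂x = [(-0.07)·25 − (-0.04)·(-20)] / 2250 = -0.001133
∂h/∂y = [30·(-0.04) − 75·(-0.07)] / 2250 = +0.001800
Flow = −∇h = (+0.001133 east, -0.001800 north), which points southeast.

SE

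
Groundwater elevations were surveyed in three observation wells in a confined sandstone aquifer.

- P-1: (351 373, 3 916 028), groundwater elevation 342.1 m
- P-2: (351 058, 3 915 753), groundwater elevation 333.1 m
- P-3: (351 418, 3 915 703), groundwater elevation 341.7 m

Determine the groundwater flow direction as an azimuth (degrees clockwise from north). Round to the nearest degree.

With h = a·x + b·y + c and P-1 as origin, the differences give:
  (-315)·a + (-275)·b = -9.0
  45·a + (-325)·b = -0.4
Eliminate b (×(-325) and ×(-275), subtract): 114750·a = 2815.00 → a = ∂h/∂x = +0.02453
Back-substitute: b = ∂h/∂y = +0.004627.
Flow direction (−∇h) has components (-0.02453 E, -0.004627 N).
Azimuth = atan2(E, N) = atan2(-0.02453, -0.004627) = 259.3° ≈ 259°.

259°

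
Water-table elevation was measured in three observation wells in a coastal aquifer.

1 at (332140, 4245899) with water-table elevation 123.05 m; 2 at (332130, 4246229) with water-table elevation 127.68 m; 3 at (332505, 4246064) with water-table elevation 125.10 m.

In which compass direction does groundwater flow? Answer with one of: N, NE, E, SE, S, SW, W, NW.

Taking 1 as reference: 2−1 = (-10, 330, +4.63); 3−1 = (365, 165, +2.05).
Determinant of the coordinate differences = (-10)·165 − 365·330 = -122100.
∂h/∂x = [(+4.63)·165 − (+2.05)·330] / -122100 = -0.0007162
∂h/∂y = [(-10)·(+2.05) − 365·(+4.63)] / -122100 = +0.01401
Flow = −∇h = (+0.0007162 east, -0.01401 north), which points south.

S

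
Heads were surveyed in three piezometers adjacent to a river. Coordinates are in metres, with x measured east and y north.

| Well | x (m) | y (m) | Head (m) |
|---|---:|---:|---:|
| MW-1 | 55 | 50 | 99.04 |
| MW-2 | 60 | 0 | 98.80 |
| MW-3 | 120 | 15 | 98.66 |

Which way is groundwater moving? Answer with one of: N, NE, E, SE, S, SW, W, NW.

Three-point gradient (reference MW-1): Δ to MW-2 = (5, -50, -0.24), Δ to MW-3 = (65, -35, -0.38).
∂h/∂x = -0.003447, ∂h/∂y = +0.004455 (det = 3075).
Flow = −∇h = (+0.003447 east, -0.004455 north), which points southeast.

SE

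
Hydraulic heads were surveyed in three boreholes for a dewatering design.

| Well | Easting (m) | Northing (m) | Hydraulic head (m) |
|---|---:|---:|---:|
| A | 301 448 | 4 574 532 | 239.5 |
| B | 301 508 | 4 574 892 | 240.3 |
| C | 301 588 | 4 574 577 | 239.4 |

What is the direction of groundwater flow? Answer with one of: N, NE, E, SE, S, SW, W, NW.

SE

With h = a·x + b·y + c and A as origin, the differences give:
  60·a + 360·b = +0.8
  140·a + 45·b = -0.1
Eliminate b (×45 and ×360, subtract): -47700·a = 72.00 → a = ∂h/∂x = -0.001509
Back-substitute: b = ∂h/∂y = +0.002474.
Flow = −∇h = (+0.001509 east, -0.002474 north), which points southeast.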